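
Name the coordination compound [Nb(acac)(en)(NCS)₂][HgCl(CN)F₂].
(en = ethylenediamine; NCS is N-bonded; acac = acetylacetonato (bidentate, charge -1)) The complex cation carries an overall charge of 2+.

Both ions are complex: the cation is named first with the plain metal name, the anion second with the -ate form; each ion's ligands are alphabetised independently.
The complex cation is given as 2+; its ligand charges sum to -3, so Nb = +5.
A 1:1 salt means the anion carries the equal and opposite charge, 2−.
Anion: ligand charges sum to -4; for the ion to be 2−, Hg = +2.

(acetylacetonato)(ethylenediamine)diisothiocyanatoniobium(V) chlorocyanodifluoromercurate(II)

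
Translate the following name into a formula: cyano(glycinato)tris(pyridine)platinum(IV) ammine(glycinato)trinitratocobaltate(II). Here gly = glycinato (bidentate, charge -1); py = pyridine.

Cation [Pt…]: ligand charges -2, Pt(IV) ⇒ ion charge 2+.
Anion [Co…]: ligand charges -4, Co(II) ⇒ ion charge 2−.
One 2+ cation balances one 2− anion.

[Pt(CN)(gly)(py)3][Co(gly)(NH3)(NO3)3]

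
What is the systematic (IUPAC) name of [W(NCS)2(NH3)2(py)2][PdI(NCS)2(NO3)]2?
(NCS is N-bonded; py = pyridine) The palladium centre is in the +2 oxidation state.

Both ions are complex: the cation is named first with the plain metal name, the anion second with the -ate form; each ion's ligands are alphabetised independently.
Pd is given as +2; the anion's ligand charges sum to -4, so the complex anion is 2−.
With 2 anions per cation, the cation must be 2×2 = 4+.
Cation: ligand charges sum to -2; for the ion to be 4+, W = +6.

diamminediisothiocyanatobis(pyridine)tungsten(VI) iododiisothiocyanatonitratopalladate(II)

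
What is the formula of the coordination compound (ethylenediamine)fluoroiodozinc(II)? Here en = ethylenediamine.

[Zn(en)FI]

Ligands: 1 ethylenediamine (en, neutral), 1 iodo (I, -1), 1 fluoro (F, -1). Ligand charge sum = -2.
With Zn in oxidation state +2, the complex ion is [Zn...].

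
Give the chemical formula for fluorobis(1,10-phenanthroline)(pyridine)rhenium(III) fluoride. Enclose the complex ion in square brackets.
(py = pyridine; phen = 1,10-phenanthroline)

[ReF(phen)2(py)]F2

Ligands: 1 fluoro (F, -1), 1 pyridine (py, neutral), 2 1,10-phenanthroline (phen, neutral). Ligand charge sum = -1.
With Re in oxidation state +3, the complex ion is [Re...]^2+.
Charge balance with fluoride (-1) requires 1 complex ion per 2 fluoride.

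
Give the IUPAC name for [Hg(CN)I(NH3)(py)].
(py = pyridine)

amminecyanoiodo(pyridine)mercury(II)

There is no counter-ion, so the complex is neutral overall.
Ligand charges: 1×pyridine (neutral), 1×ammine (neutral), 1×iodo (-1 each), 1×cyano (-1 each); total -2. So Hg + (-2) = 0, giving Hg = +2.
Ligands are named alphabetically: ammine before cyano before iodo before pyridine.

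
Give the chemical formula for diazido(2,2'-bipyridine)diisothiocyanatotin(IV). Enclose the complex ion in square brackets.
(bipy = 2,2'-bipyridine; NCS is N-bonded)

[Sn(bipy)(N3)2(NCS)2]

Ligands: 1 2,2'-bipyridine (bipy, neutral), 2 isothiocyanato (NCS, -1), 2 azido (N3, -1). Ligand charge sum = -4.
With Sn in oxidation state +4, the complex ion is [Sn...].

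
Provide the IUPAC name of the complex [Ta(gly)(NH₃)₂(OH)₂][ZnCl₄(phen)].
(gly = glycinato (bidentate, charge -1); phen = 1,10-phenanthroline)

Both ions are complex: the cation is named first with the plain metal name, the anion second with the -ate form; each ion's ligands are alphabetised independently.
Zinc is always +2 in its complexes; the anion's ligand charges sum to -4, so the complex anion is 2−.
A 1:1 salt means the cation carries the equal and opposite charge, 2+.
Cation: ligand charges sum to -3; for the ion to be 2+, Ta = +5.

diammine(glycinato)dihydroxotantalum(V) tetrachloro(1,10-phenanthroline)zincate(II)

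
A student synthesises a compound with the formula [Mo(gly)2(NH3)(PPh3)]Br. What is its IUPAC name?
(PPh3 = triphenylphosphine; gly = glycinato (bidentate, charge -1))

amminebis(glycinato)(triphenylphosphine)molybdenum(III) bromide

The 1 bromide counter-ion carries a total charge of -1, so each complex ion is 1+.
Ligand charges: 1×triphenylphosphine (neutral), 1×ammine (neutral), 2×glycinato (-1 each); total -2. So Mo + (-2) = 1+, giving Mo = +3.
Ligands are named alphabetically: ammine before glycinato before triphenylphosphine.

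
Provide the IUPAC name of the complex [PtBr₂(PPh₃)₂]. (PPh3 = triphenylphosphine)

dibromobis(triphenylphosphine)platinum(II)

There is no counter-ion, so the complex is neutral overall.
Ligand charges: 2×triphenylphosphine (neutral), 2×bromo (-1 each); total -2. So Pt + (-2) = 0, giving Pt = +2.
Ligands are named alphabetically: bromo before triphenylphosphine.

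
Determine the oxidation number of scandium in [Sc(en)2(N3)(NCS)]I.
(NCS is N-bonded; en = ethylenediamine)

1 iodide outside the brackets (-1 each) → the complex ion is 1+.
Ligand charges: 1×NCS = -1; 2×en neutral; 1×N3 = -1; sum -2.
Sc + (-2) = 1+ ⇒ Sc is +3.

+3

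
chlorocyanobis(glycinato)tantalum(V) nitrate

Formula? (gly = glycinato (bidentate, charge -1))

Ligands: 1 cyano (CN, -1), 2 glycinato (gly, -1), 1 chloro (Cl, -1). Ligand charge sum = -4.
Charge balance with nitrate (-1) requires 1 complex ion per 1 nitrate.

[TaCl(CN)(gly)2]NO3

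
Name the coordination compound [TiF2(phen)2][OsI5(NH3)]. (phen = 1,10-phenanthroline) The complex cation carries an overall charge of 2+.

The complex cation is given as 2+; its ligand charges sum to -2, so Ti = +4.
A 1:1 salt means the anion carries the equal and opposite charge, 2−.
Anion: ligand charges sum to -5; for the ion to be 2−, Os = +3.

difluorobis(1,10-phenanthroline)titanium(IV) amminepentaiodoosmate(III)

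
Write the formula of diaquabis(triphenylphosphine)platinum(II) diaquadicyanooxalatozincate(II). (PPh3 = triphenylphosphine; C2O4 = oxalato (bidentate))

[Pt(H2O)2(PPh3)2][Zn(C2O4)(CN)2(H2O)2]

Cation [Pt…]: ligand charges 0, Pt(II) ⇒ ion charge 2+.
Anion [Zn…]: ligand charges -4, Zn(II) ⇒ ion charge 2−.
One 2+ cation balances one 2− anion.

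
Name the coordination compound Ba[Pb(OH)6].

barium hexahydroxoplumbate(IV)

The 1 barium counter-ion carries a total charge of +2, so each complex ion is 2−.
Ligand charges: 6×hydroxo (-1 each); total -6. So Pb + (-6) = 2−, giving Pb = +4.
The complex ion is anionic, so lead takes the -ate form plumbate(IV).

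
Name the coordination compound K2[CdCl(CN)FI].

potassium chlorocyanofluoroiodocadmate(II)

The 2 potassium counter-ions carry a total charge of +2, so each complex ion is 2−.
Ligand charges: 1×cyano (-1 each), 1×chloro (-1 each), 1×iodo (-1 each), 1×fluoro (-1 each); total -4. So Cd + (-4) = 2−, giving Cd = +2.
Ligands are named alphabetically: chloro before cyano before fluoro before iodo.
The complex ion is anionic, so cadmium takes the -ate form cadmate(II).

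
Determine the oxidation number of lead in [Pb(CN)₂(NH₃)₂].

No counter-ion: the bracketed complex is neutral.
Ligand charges: 2×CN = -2; 2×NH3 neutral; sum -2.
Pb + (-2) = 0 ⇒ Pb is +2.

+2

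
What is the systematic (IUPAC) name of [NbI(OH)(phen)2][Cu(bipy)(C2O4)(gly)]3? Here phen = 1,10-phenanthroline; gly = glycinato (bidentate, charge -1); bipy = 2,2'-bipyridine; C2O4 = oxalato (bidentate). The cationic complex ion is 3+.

Both ions are complex: the cation is named first with the plain metal name, the anion second with the -ate form; each ion's ligands are alphabetised independently.
The complex cation is given as 3+; its ligand charges sum to -2, so Nb = +5.
With 3 anions per cation, each anion must be 3/3 = 1−.
Anion: ligand charges sum to -3; for the ion to be 1−, Cu = +2.

hydroxoiodobis(1,10-phenanthroline)niobium(V) (2,2'-bipyridine)(glycinato)oxalatocuprate(II)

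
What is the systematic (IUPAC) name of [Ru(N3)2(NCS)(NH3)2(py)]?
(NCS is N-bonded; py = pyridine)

There is no counter-ion, so the complex is neutral overall.
Ligand charges: 1×isothiocyanato (-1 each), 1×pyridine (neutral), 2×ammine (neutral), 2×azido (-1 each); total -3. So Ru + (-3) = 0, giving Ru = +3.
Ligands are named alphabetically: ammine before azido before isothiocyanato before pyridine.

diamminediazidoisothiocyanato(pyridine)ruthenium(III)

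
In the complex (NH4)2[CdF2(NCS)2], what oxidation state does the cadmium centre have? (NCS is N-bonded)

2 ammonium outside the brackets (+1 each) → the complex ion is 2−.
Ligand charges: 2×NCS = -2; 2×F = -2; sum -4.
Cd + (-4) = 2− ⇒ Cd is +2.

+2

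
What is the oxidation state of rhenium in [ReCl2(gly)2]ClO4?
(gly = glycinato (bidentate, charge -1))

1 perchlorate outside the brackets (-1 each) → the complex ion is 1+.
Ligand charges: 2×Cl = -2; 2×gly = -2; sum -4.
Re + (-4) = 1+ ⇒ Re is +5.

+5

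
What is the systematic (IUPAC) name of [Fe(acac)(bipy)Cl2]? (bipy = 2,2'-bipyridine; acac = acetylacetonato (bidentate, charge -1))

There is no counter-ion, so the complex is neutral overall.
Ligand charges: 1×2,2'-bipyridine (neutral), 1×acetylacetonato (-1 each), 2×chloro (-1 each); total -3. So Fe + (-3) = 0, giving Fe = +3.
Ligands are named alphabetically: acetylacetonato before bipyridine before chloro.

(acetylacetonato)(2,2'-bipyridine)dichloroiron(III)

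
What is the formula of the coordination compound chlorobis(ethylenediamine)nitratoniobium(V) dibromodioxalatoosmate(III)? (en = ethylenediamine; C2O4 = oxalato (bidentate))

[NbCl(en)2(NO3)][OsBr2(C2O4)2]

Cation [Nb…]: ligand charges -2, Nb(V) ⇒ ion charge 3+.
Anion [Os…]: ligand charges -6, Os(III) ⇒ ion charge 3−.
One 3+ cation balances one 3− anion.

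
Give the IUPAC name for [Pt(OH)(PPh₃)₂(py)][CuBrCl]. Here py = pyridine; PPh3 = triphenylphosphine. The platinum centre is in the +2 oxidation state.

hydroxo(pyridine)bis(triphenylphosphine)platinum(II) bromochlorocuprate(I)

Both ions are complex: the cation is named first with the plain metal name, the anion second with the -ate form; each ion's ligands are alphabetised independently.
Pt is given as +2; the cation's ligand charges sum to -1, so the complex cation is 1+.
A 1:1 salt means the anion carries the equal and opposite charge, 1−.
Anion: ligand charges sum to -2; for the ion to be 1−, Cu = +1.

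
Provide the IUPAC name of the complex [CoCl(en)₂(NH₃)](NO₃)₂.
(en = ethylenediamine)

The 2 nitrate counter-ions carry a total charge of -2, so each complex ion is 2+.
Ligand charges: 1×ammine (neutral), 2×ethylenediamine (neutral), 1×chloro (-1 each); total -1. So Co + (-1) = 2+, giving Co = +3.
Ligands are named alphabetically: ammine before chloro before ethylenediamine.

amminechlorobis(ethylenediamine)cobalt(III) nitrate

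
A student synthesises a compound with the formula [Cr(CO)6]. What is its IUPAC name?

There is no counter-ion, so the complex is neutral overall.
Ligand charges: 6×carbonyl (neutral); total 0. So Cr + (0) = 0, giving Cr = 0.

hexacarbonylchromium(0)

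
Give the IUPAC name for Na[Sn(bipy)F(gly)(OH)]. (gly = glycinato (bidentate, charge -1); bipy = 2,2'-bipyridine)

The 1 sodium counter-ion carries a total charge of +1, so each complex ion is 1−.
Ligand charges: 1×glycinato (-1 each), 1×fluoro (-1 each), 1×hydroxo (-1 each), 1×2,2'-bipyridine (neutral); total -3. So Sn + (-3) = 1−, giving Sn = +2.
The complex ion is anionic, so tin takes the -ate form stannate(II).

sodium (2,2'-bipyridine)fluoro(glycinato)hydroxostannate(II)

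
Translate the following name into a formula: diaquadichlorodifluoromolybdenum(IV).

[MoCl2F2(H2O)2]

Ligands: 2 chloro (Cl, -1), 2 fluoro (F, -1), 2 aqua (H2O, neutral). Ligand charge sum = -4.
With Mo in oxidation state +4, the complex ion is [Mo...].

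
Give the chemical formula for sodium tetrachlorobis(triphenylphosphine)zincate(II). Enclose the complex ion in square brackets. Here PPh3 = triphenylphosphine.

Ligands: 2 triphenylphosphine (PPh3, neutral), 4 chloro (Cl, -1). Ligand charge sum = -4.
With Zn in oxidation state +2, the complex ion is [Zn...]^2−.
Charge balance with sodium (+1) requires 1 complex ion per 2 sodium.

Na2[ZnCl4(PPh3)2]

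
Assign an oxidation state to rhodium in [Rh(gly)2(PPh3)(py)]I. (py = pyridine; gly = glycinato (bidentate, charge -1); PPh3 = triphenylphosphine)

1 iodide outside the brackets (-1 each) → the complex ion is 1+.
Ligand charges: 1×py neutral; 2×gly = -2; 1×PPh3 neutral; sum -2.
Rh + (-2) = 1+ ⇒ Rh is +3.

+3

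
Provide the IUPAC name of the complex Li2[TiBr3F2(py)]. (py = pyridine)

The 2 lithium counter-ions carry a total charge of +2, so each complex ion is 2−.
Ligand charges: 2×fluoro (-1 each), 1×pyridine (neutral), 3×bromo (-1 each); total -5. So Ti + (-5) = 2−, giving Ti = +3.
The complex ion is anionic, so titanium takes the -ate form titanate(III).

lithium tribromodifluoro(pyridine)titanate(III)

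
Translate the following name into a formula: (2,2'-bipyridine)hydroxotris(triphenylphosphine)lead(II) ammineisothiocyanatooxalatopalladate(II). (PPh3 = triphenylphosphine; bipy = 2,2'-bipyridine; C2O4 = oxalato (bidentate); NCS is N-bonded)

Cation [Pb…]: ligand charges -1, Pb(II) ⇒ ion charge 1+.
Anion [Pd…]: ligand charges -3, Pd(II) ⇒ ion charge 1−.

[Pb(bipy)(OH)(PPh3)3][Pd(C2O4)(NCS)(NH3)]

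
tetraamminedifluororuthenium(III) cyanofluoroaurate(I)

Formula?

Cation [Ru…]: ligand charges -2, Ru(III) ⇒ ion charge 1+.
Anion [Au…]: ligand charges -2, Au(I) ⇒ ion charge 1−.
One 1+ cation balances one 1− anion.

[RuF2(NH3)4][Au(CN)F]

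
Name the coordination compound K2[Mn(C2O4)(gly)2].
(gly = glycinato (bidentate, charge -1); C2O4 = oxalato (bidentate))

potassium bis(glycinato)oxalatomanganate(II)

The 2 potassium counter-ions carry a total charge of +2, so each complex ion is 2−.
Ligand charges: 2×glycinato (-1 each), 1×oxalato (-2 each); total -4. So Mn + (-4) = 2−, giving Mn = +2.
Ligands are named alphabetically: glycinato before oxalato.
The complex ion is anionic, so manganese takes the -ate form manganate(II).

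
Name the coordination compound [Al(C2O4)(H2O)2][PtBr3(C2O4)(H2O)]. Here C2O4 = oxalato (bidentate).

diaquaoxalatoaluminium(III) aquatribromooxalatoplatinate(IV)

Both ions are complex: the cation is named first with the plain metal name, the anion second with the -ate form; each ion's ligands are alphabetised independently.
Aluminium is always +3 in its complexes; the cation's ligand charges sum to -2, so the complex cation is 1+.
A 1:1 salt means the anion carries the equal and opposite charge, 1−.
Anion: ligand charges sum to -5; for the ion to be 1−, Pt = +4.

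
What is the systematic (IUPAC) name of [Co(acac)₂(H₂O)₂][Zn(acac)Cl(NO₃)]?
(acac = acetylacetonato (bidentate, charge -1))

bis(acetylacetonato)diaquacobalt(III) (acetylacetonato)chloronitratozincate(II)

Both ions are complex: the cation is named first with the plain metal name, the anion second with the -ate form; each ion's ligands are alphabetised independently.
Zinc is always +2 in its complexes; the anion's ligand charges sum to -3, so the complex anion is 1−.
A 1:1 salt means the cation carries the equal and opposite charge, 1+.
Cation: ligand charges sum to -2; for the ion to be 1+, Co = +3.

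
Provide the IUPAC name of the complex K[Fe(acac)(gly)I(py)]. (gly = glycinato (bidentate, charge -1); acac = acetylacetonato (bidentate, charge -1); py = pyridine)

The 1 potassium counter-ion carries a total charge of +1, so each complex ion is 1−.
Ligand charges: 1×glycinato (-1 each), 1×acetylacetonato (-1 each), 1×iodo (-1 each), 1×pyridine (neutral); total -3. So Fe + (-3) = 1−, giving Fe = +2.
Ligands are named alphabetically: acetylacetonato before glycinato before iodo before pyridine.
The complex ion is anionic, so iron takes the -ate form ferrate(II).

potassium (acetylacetonato)(glycinato)iodo(pyridine)ferrate(II)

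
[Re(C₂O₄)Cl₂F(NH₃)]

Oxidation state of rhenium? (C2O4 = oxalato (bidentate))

+5

No counter-ion: the bracketed complex is neutral.
Ligand charges: 2×Cl = -2; 1×NH3 neutral; 1×C2O4 = -2; 1×F = -1; sum -5.
Re + (-5) = 0 ⇒ Re is +5.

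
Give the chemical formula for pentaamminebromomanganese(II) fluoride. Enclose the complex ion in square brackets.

Ligands: 1 bromo (Br, -1), 5 ammine (NH3, neutral). Ligand charge sum = -1.
With Mn in oxidation state +2, the complex ion is [Mn...]^1+.
Charge balance with fluoride (-1) requires 1 complex ion per 1 fluoride.

[MnBr(NH3)5]F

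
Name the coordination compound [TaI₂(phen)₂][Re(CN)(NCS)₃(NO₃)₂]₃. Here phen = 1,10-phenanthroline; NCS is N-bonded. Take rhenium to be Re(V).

Both ions are complex: the cation is named first with the plain metal name, the anion second with the -ate form; each ion's ligands are alphabetised independently.
Re is given as +5; the anion's ligand charges sum to -6, so the complex anion is 1−.
With 3 anions per cation, the cation must be 3×1 = 3+.
Cation: ligand charges sum to -2; for the ion to be 3+, Ta = +5.

diiodobis(1,10-phenanthroline)tantalum(V) cyanotriisothiocyanatodinitratorhenate(V)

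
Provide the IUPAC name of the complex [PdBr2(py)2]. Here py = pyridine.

There is no counter-ion, so the complex is neutral overall.
Ligand charges: 2×pyridine (neutral), 2×bromo (-1 each); total -2. So Pd + (-2) = 0, giving Pd = +2.
Ligands are named alphabetically: bromo before pyridine.

dibromobis(pyridine)palladium(II)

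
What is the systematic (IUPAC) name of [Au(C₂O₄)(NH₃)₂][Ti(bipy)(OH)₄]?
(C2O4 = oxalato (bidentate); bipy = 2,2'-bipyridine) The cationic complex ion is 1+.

Both ions are complex: the cation is named first with the plain metal name, the anion second with the -ate form; each ion's ligands are alphabetised independently.
The complex cation is given as 1+; its ligand charges sum to -2, so Au = +3.
A 1:1 salt means the anion carries the equal and opposite charge, 1−.
Anion: ligand charges sum to -4; for the ion to be 1−, Ti = +3.

diammineoxalatogold(III) (2,2'-bipyridine)tetrahydroxotitanate(III)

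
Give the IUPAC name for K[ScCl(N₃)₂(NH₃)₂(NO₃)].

potassium diamminediazidochloronitratoscandate(III)

The 1 potassium counter-ion carries a total charge of +1, so each complex ion is 1−.
Ligand charges: 1×chloro (-1 each), 2×ammine (neutral), 2×azido (-1 each), 1×nitrato (-1 each); total -4. So Sc + (-4) = 1−, giving Sc = +3.
Ligands are named alphabetically: ammine before azido before chloro before nitrato.
The complex ion is anionic, so scandium takes the -ate form scandate(III).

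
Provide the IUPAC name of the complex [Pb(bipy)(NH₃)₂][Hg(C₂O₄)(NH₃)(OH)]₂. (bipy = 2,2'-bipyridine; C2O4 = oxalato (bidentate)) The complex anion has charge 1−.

diammine(2,2'-bipyridine)lead(II) amminehydroxooxalatomercurate(II)

Both ions are complex: the cation is named first with the plain metal name, the anion second with the -ate form; each ion's ligands are alphabetised independently.
The complex anion is given as 1−; its ligand charges sum to -3, so Hg = +2.
With 2 anions per cation, the cation must be 2×1 = 2+.
Cation: ligand charges sum to 0; for the ion to be 2+, Pb = +2.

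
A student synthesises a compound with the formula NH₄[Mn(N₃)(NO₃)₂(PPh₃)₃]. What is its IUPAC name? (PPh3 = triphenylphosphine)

The 1 ammonium counter-ion carries a total charge of +1, so each complex ion is 1−.
Ligand charges: 1×azido (-1 each), 3×triphenylphosphine (neutral), 2×nitrato (-1 each); total -3. So Mn + (-3) = 1−, giving Mn = +2.
The complex ion is anionic, so manganese takes the -ate form manganate(II).

ammonium azidodinitratotris(triphenylphosphine)manganate(II)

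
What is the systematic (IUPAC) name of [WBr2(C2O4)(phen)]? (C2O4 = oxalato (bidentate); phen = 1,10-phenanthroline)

dibromooxalato(1,10-phenanthroline)tungsten(IV)

There is no counter-ion, so the complex is neutral overall.
Ligand charges: 1×oxalato (-2 each), 2×bromo (-1 each), 1×1,10-phenanthroline (neutral); total -4. So W + (-4) = 0, giving W = +4.
Ligands are named alphabetically: bromo before oxalato before phenanthroline.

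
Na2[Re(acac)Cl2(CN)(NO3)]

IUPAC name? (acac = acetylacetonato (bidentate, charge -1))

sodium (acetylacetonato)dichlorocyanonitratorhenate(III)

The 2 sodium counter-ions carry a total charge of +2, so each complex ion is 2−.
Ligand charges: 1×acetylacetonato (-1 each), 2×chloro (-1 each), 1×nitrato (-1 each), 1×cyano (-1 each); total -5. So Re + (-5) = 2−, giving Re = +3.
The complex ion is anionic, so rhenium takes the -ate form rhenate(III).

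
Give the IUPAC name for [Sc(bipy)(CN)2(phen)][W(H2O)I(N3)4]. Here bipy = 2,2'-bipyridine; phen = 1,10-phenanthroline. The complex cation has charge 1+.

(2,2'-bipyridine)dicyano(1,10-phenanthroline)scandium(III) aquatetraazidoiodotungstate(IV)

Both ions are complex: the cation is named first with the plain metal name, the anion second with the -ate form; each ion's ligands are alphabetised independently.
The complex cation is given as 1+; its ligand charges sum to -2, so Sc = +3.
A 1:1 salt means the anion carries the equal and opposite charge, 1−.
Anion: ligand charges sum to -5; for the ion to be 1−, W = +4.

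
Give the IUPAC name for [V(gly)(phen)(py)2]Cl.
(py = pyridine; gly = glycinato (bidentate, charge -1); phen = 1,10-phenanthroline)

The 1 chloride counter-ion carries a total charge of -1, so each complex ion is 1+.
Ligand charges: 2×pyridine (neutral), 1×glycinato (-1 each), 1×1,10-phenanthroline (neutral); total -1. So V + (-1) = 1+, giving V = +2.
Ligands are named alphabetically: glycinato before phenanthroline before pyridine.

(glycinato)(1,10-phenanthroline)bis(pyridine)vanadium(II) chloride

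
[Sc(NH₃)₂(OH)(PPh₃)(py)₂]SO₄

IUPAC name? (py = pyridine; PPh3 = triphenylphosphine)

The 1 sulfate counter-ion carries a total charge of -2, so each complex ion is 2+.
Ligand charges: 1×hydroxo (-1 each), 2×pyridine (neutral), 2×ammine (neutral), 1×triphenylphosphine (neutral); total -1. So Sc + (-1) = 2+, giving Sc = +3.
Ligands are named alphabetically: ammine before hydroxo before pyridine before triphenylphosphine.

diamminehydroxobis(pyridine)(triphenylphosphine)scandium(III) sulfate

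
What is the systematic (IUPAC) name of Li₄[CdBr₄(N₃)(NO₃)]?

The 4 lithium counter-ions carry a total charge of +4, so each complex ion is 4−.
Ligand charges: 1×nitrato (-1 each), 4×bromo (-1 each), 1×azido (-1 each); total -6. So Cd + (-6) = 4−, giving Cd = +2.
Ligands are named alphabetically: azido before bromo before nitrato.
The complex ion is anionic, so cadmium takes the -ate form cadmate(II).

lithium azidotetrabromonitratocadmate(II)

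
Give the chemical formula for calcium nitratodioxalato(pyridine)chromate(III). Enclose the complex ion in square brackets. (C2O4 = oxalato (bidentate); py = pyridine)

Ligands: 2 oxalato (C2O4, -2), 1 nitrato (NO3, -1), 1 pyridine (py, neutral). Ligand charge sum = -5.
With Cr in oxidation state +3, the complex ion is [Cr...]^2−.
Charge balance with calcium (+2) requires 1 complex ion per 1 calcium.

Ca[Cr(C2O4)2(NO3)(py)]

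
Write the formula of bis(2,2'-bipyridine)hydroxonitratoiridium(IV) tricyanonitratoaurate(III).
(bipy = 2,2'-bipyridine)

[Ir(bipy)2(NO3)(OH)][Au(CN)3(NO3)]2

Cation [Ir…]: ligand charges -2, Ir(IV) ⇒ ion charge 2+.
Anion [Au…]: ligand charges -4, Au(III) ⇒ ion charge 1−.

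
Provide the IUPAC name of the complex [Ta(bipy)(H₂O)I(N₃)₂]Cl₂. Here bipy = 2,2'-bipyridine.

aquadiazido(2,2'-bipyridine)iodotantalum(V) chloride

The 2 chloride counter-ions carry a total charge of -2, so each complex ion is 2+.
Ligand charges: 1×2,2'-bipyridine (neutral), 2×azido (-1 each), 1×iodo (-1 each), 1×aqua (neutral); total -3. So Ta + (-3) = 2+, giving Ta = +5.
Ligands are named alphabetically: aqua before azido before bipyridine before iodo.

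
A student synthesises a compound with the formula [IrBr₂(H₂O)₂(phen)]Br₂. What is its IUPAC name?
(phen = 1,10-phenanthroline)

diaquadibromo(1,10-phenanthroline)iridium(IV) bromide

The 2 bromide counter-ions carry a total charge of -2, so each complex ion is 2+.
Ligand charges: 1×1,10-phenanthroline (neutral), 2×bromo (-1 each), 2×aqua (neutral); total -2. So Ir + (-2) = 2+, giving Ir = +4.
Ligands are named alphabetically: aqua before bromo before phenanthroline.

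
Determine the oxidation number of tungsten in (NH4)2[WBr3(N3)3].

+4

2 ammonium outside the brackets (+1 each) → the complex ion is 2−.
Ligand charges: 3×Br = -3; 3×N3 = -3; sum -6.
W + (-6) = 2− ⇒ W is +4.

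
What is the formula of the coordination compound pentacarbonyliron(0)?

[Fe(CO)5]

Ligands: 5 carbonyl (CO, neutral). Ligand charge sum = 0.
With Fe in oxidation state 0, the complex ion is [Fe...].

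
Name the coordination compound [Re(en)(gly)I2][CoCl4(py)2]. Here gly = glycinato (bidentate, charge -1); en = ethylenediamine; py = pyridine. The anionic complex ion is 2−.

Both ions are complex: the cation is named first with the plain metal name, the anion second with the -ate form; each ion's ligands are alphabetised independently.
The complex anion is given as 2−; its ligand charges sum to -4, so Co = +2.
A 1:1 salt means the cation carries the equal and opposite charge, 2+.
Cation: ligand charges sum to -3; for the ion to be 2+, Re = +5.

(ethylenediamine)(glycinato)diiodorhenium(V) tetrachlorobis(pyridine)cobaltate(II)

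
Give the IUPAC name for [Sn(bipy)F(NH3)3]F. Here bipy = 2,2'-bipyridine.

triammine(2,2'-bipyridine)fluorotin(II) fluoride

The 1 fluoride counter-ion carries a total charge of -1, so each complex ion is 1+.
Ligand charges: 3×ammine (neutral), 1×2,2'-bipyridine (neutral), 1×fluoro (-1 each); total -1. So Sn + (-1) = 1+, giving Sn = +2.
Ligands are named alphabetically: ammine before bipyridine before fluoro.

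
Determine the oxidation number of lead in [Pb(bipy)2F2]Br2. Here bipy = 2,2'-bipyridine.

+4

2 bromide outside the brackets (-1 each) → the complex ion is 2+.
Ligand charges: 2×bipy neutral; 2×F = -2; sum -2.
Pb + (-2) = 2+ ⇒ Pb is +4.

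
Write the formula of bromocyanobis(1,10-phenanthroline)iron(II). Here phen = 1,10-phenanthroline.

Ligands: 1 cyano (CN, -1), 2 1,10-phenanthroline (phen, neutral), 1 bromo (Br, -1). Ligand charge sum = -2.
With Fe in oxidation state +2, the complex ion is [Fe...].

[FeBr(CN)(phen)2]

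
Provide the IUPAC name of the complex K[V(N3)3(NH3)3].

The 1 potassium counter-ion carries a total charge of +1, so each complex ion is 1−.
Ligand charges: 3×azido (-1 each), 3×ammine (neutral); total -3. So V + (-3) = 1−, giving V = +2.
Ligands are named alphabetically: ammine before azido.
The complex ion is anionic, so vanadium takes the -ate form vanadate(II).

potassium triamminetriazidovanadate(II)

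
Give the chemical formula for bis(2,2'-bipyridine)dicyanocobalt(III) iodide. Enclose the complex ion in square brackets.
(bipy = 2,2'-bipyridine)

Ligands: 2 cyano (CN, -1), 2 2,2'-bipyridine (bipy, neutral). Ligand charge sum = -2.
With Co in oxidation state +3, the complex ion is [Co...]^1+.
Charge balance with iodide (-1) requires 1 complex ion per 1 iodide.

[Co(bipy)2(CN)2]I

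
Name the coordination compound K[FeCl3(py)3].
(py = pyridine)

potassium trichlorotris(pyridine)ferrate(II)

The 1 potassium counter-ion carries a total charge of +1, so each complex ion is 1−.
Ligand charges: 3×pyridine (neutral), 3×chloro (-1 each); total -3. So Fe + (-3) = 1−, giving Fe = +2.
The complex ion is anionic, so iron takes the -ate form ferrate(II).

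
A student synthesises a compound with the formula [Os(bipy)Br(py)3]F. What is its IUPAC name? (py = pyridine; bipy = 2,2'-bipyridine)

(2,2'-bipyridine)bromotris(pyridine)osmium(II) fluoride

The 1 fluoride counter-ion carries a total charge of -1, so each complex ion is 1+.
Ligand charges: 3×pyridine (neutral), 1×bromo (-1 each), 1×2,2'-bipyridine (neutral); total -1. So Os + (-1) = 1+, giving Os = +2.
Ligands are named alphabetically: bipyridine before bromo before pyridine.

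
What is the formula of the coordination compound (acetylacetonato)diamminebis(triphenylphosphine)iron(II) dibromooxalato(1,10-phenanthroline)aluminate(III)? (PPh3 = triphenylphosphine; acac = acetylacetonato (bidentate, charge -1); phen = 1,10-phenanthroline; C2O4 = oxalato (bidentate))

Cation [Fe…]: ligand charges -1, Fe(II) ⇒ ion charge 1+.
Anion [Al…]: ligand charges -4, Al(III) ⇒ ion charge 1−.
One 1+ cation balances one 1− anion.

[Fe(acac)(NH3)2(PPh3)2][AlBr2(C2O4)(phen)]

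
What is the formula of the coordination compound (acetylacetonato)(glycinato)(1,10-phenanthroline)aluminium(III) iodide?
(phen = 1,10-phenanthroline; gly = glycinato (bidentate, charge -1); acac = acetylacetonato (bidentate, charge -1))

[Al(acac)(gly)(phen)]I

Ligands: 1 1,10-phenanthroline (phen, neutral), 1 glycinato (gly, -1), 1 acetylacetonato (acac, -1). Ligand charge sum = -2.
With Al in oxidation state +3, the complex ion is [Al...]^1+.
Charge balance with iodide (-1) requires 1 complex ion per 1 iodide.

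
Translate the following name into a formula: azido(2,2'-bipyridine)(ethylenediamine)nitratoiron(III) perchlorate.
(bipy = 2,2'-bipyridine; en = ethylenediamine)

Ligands: 1 azido (N3, -1), 1 2,2'-bipyridine (bipy, neutral), 1 nitrato (NO3, -1), 1 ethylenediamine (en, neutral). Ligand charge sum = -2.
Charge balance with perchlorate (-1) requires 1 complex ion per 1 perchlorate.

[Fe(bipy)(en)(N3)(NO3)]ClO4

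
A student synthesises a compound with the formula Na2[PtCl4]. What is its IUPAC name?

sodium tetrachloroplatinate(II)

The 2 sodium counter-ions carry a total charge of +2, so each complex ion is 2−.
Ligand charges: 4×chloro (-1 each); total -4. So Pt + (-4) = 2−, giving Pt = +2.
The complex ion is anionic, so platinum takes the -ate form platinate(II).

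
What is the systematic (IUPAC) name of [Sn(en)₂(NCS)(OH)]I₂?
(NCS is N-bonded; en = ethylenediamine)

bis(ethylenediamine)hydroxoisothiocyanatotin(IV) iodide

The 2 iodide counter-ions carry a total charge of -2, so each complex ion is 2+.
Ligand charges: 1×isothiocyanato (-1 each), 1×hydroxo (-1 each), 2×ethylenediamine (neutral); total -2. So Sn + (-2) = 2+, giving Sn = +4.
Ligands are named alphabetically: ethylenediamine before hydroxo before isothiocyanato.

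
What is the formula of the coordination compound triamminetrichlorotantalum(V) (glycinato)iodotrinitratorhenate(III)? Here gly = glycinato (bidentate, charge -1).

Cation [Ta…]: ligand charges -3, Ta(V) ⇒ ion charge 2+.
Anion [Re…]: ligand charges -5, Re(III) ⇒ ion charge 2−.

[TaCl3(NH3)3][Re(gly)I(NO3)3]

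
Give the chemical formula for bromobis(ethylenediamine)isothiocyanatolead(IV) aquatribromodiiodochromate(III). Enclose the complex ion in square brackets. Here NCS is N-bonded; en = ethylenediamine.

[PbBr(en)2(NCS)][CrBr3(H2O)I2]

Cation [Pb…]: ligand charges -2, Pb(IV) ⇒ ion charge 2+.
Anion [Cr…]: ligand charges -5, Cr(III) ⇒ ion charge 2−.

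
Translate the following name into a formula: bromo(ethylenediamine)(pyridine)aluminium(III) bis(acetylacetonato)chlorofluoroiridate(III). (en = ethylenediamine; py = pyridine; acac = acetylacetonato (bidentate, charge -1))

[AlBr(en)(py)][Ir(acac)2ClF]2

Cation [Al…]: ligand charges -1, Al(III) ⇒ ion charge 2+.
Anion [Ir…]: ligand charges -4, Ir(III) ⇒ ion charge 1−.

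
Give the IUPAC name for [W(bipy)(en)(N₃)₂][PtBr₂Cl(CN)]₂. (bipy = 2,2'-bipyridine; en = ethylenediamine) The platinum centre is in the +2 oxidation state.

Pt is given as +2; the anion's ligand charges sum to -4, so the complex anion is 2−.
With 2 anions per cation, the cation must be 2×2 = 4+.
Cation: ligand charges sum to -2; for the ion to be 4+, W = +6.

diazido(2,2'-bipyridine)(ethylenediamine)tungsten(VI) dibromochlorocyanoplatinate(II)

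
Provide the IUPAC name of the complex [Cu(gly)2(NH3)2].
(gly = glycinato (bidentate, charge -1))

diamminebis(glycinato)copper(II)

There is no counter-ion, so the complex is neutral overall.
Ligand charges: 2×glycinato (-1 each), 2×ammine (neutral); total -2. So Cu + (-2) = 0, giving Cu = +2.
Ligands are named alphabetically: ammine before glycinato.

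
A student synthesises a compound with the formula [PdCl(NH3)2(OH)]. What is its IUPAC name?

diamminechlorohydroxopalladium(II)

There is no counter-ion, so the complex is neutral overall.
Ligand charges: 1×hydroxo (-1 each), 2×ammine (neutral), 1×chloro (-1 each); total -2. So Pd + (-2) = 0, giving Pd = +2.
Ligands are named alphabetically: ammine before chloro before hydroxo.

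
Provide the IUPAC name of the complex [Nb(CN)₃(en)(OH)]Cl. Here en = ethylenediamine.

The 1 chloride counter-ion carries a total charge of -1, so each complex ion is 1+.
Ligand charges: 1×hydroxo (-1 each), 3×cyano (-1 each), 1×ethylenediamine (neutral); total -4. So Nb + (-4) = 1+, giving Nb = +5.
Ligands are named alphabetically: cyano before ethylenediamine before hydroxo.

tricyano(ethylenediamine)hydroxoniobium(V) chloride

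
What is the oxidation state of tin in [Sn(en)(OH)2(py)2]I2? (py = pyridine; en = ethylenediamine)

2 iodide outside the brackets (-1 each) → the complex ion is 2+.
Ligand charges: 2×py neutral; 2×OH = -2; 1×en neutral; sum -2.
Sn + (-2) = 2+ ⇒ Sn is +4.

+4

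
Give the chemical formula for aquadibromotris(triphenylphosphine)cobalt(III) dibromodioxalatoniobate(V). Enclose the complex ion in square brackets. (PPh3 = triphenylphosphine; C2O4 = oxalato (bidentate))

Cation [Co…]: ligand charges -2, Co(III) ⇒ ion charge 1+.
Anion [Nb…]: ligand charges -6, Nb(V) ⇒ ion charge 1−.

[CoBr2(H2O)(PPh3)3][NbBr2(C2O4)2]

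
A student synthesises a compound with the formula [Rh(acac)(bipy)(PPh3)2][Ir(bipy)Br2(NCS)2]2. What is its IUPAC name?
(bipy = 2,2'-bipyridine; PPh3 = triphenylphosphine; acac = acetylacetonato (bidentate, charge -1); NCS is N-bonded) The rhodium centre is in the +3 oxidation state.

(acetylacetonato)(2,2'-bipyridine)bis(triphenylphosphine)rhodium(III) (2,2'-bipyridine)dibromodiisothiocyanatoiridate(III)

Both ions are complex: the cation is named first with the plain metal name, the anion second with the -ate form; each ion's ligands are alphabetised independently.
Rh is given as +3; the cation's ligand charges sum to -1, so the complex cation is 2+.
With 2 anions per cation, each anion must be 2/2 = 1−.
Anion: ligand charges sum to -4; for the ion to be 1−, Ir = +3.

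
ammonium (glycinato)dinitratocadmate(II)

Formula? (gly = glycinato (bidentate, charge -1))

Ligands: 2 nitrato (NO3, -1), 1 glycinato (gly, -1). Ligand charge sum = -3.
Charge balance with ammonium (+1) requires 1 complex ion per 1 ammonium.

NH4[Cd(gly)(NO3)2]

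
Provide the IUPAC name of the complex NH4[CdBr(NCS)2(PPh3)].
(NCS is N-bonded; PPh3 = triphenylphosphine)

ammonium bromodiisothiocyanato(triphenylphosphine)cadmate(II)

The 1 ammonium counter-ion carries a total charge of +1, so each complex ion is 1−.
Ligand charges: 2×isothiocyanato (-1 each), 1×triphenylphosphine (neutral), 1×bromo (-1 each); total -3. So Cd + (-3) = 1−, giving Cd = +2.
The complex ion is anionic, so cadmium takes the -ate form cadmate(II).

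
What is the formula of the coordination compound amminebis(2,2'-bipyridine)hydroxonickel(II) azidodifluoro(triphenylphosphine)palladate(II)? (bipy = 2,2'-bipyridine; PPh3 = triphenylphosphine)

[Ni(bipy)2(NH3)(OH)][PdF2(N3)(PPh3)]

Cation [Ni…]: ligand charges -1, Ni(II) ⇒ ion charge 1+.
Anion [Pd…]: ligand charges -3, Pd(II) ⇒ ion charge 1−.
One 1+ cation balances one 1− anion.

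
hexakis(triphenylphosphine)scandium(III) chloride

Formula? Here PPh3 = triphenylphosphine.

Ligands: 6 triphenylphosphine (PPh3, neutral). Ligand charge sum = 0.
With Sc in oxidation state +3, the complex ion is [Sc...]^3+.
Charge balance with chloride (-1) requires 1 complex ion per 3 chloride.

[Sc(PPh3)6]Cl3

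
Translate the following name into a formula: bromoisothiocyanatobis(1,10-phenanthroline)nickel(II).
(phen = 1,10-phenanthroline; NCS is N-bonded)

Ligands: 2 1,10-phenanthroline (phen, neutral), 1 isothiocyanato (NCS, -1), 1 bromo (Br, -1). Ligand charge sum = -2.
With Ni in oxidation state +2, the complex ion is [Ni...].

[NiBr(NCS)(phen)2]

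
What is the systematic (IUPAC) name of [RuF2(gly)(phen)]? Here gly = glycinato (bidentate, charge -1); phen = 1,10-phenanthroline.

difluoro(glycinato)(1,10-phenanthroline)ruthenium(III)

There is no counter-ion, so the complex is neutral overall.
Ligand charges: 2×fluoro (-1 each), 1×glycinato (-1 each), 1×1,10-phenanthroline (neutral); total -3. So Ru + (-3) = 0, giving Ru = +3.
Ligands are named alphabetically: fluoro before glycinato before phenanthroline.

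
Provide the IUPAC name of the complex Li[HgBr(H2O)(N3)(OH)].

The 1 lithium counter-ion carries a total charge of +1, so each complex ion is 1−.
Ligand charges: 1×hydroxo (-1 each), 1×bromo (-1 each), 1×azido (-1 each), 1×aqua (neutral); total -3. So Hg + (-3) = 1−, giving Hg = +2.
Ligands are named alphabetically: aqua before azido before bromo before hydroxo.
The complex ion is anionic, so mercury takes the -ate form mercurate(II).

lithium aquaazidobromohydroxomercurate(II)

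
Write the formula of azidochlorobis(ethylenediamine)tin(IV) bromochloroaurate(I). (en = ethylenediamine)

Cation [Sn…]: ligand charges -2, Sn(IV) ⇒ ion charge 2+.
Anion [Au…]: ligand charges -2, Au(I) ⇒ ion charge 1−.

[SnCl(en)2(N3)][AuBrCl]2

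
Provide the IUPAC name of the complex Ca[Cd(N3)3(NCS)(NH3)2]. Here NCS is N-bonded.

The 1 calcium counter-ion carries a total charge of +2, so each complex ion is 2−.
Ligand charges: 1×isothiocyanato (-1 each), 2×ammine (neutral), 3×azido (-1 each); total -4. So Cd + (-4) = 2−, giving Cd = +2.
Ligands are named alphabetically: ammine before azido before isothiocyanato.
The complex ion is anionic, so cadmium takes the -ate form cadmate(II).

calcium diamminetriazidoisothiocyanatocadmate(II)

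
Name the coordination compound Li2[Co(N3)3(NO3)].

The 2 lithium counter-ions carry a total charge of +2, so each complex ion is 2−.
Ligand charges: 1×nitrato (-1 each), 3×azido (-1 each); total -4. So Co + (-4) = 2−, giving Co = +2.
Ligands are named alphabetically: azido before nitrato.
The complex ion is anionic, so cobalt takes the -ate form cobaltate(II).

lithium triazidonitratocobaltate(II)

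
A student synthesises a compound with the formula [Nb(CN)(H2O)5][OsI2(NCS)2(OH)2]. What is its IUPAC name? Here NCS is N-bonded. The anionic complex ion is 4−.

Both ions are complex: the cation is named first with the plain metal name, the anion second with the -ate form; each ion's ligands are alphabetised independently.
The complex anion is given as 4−; its ligand charges sum to -6, so Os = +2.
A 1:1 salt means the cation carries the equal and opposite charge, 4+.
Cation: ligand charges sum to -1; for the ion to be 4+, Nb = +5.

pentaaquacyanoniobium(V) dihydroxodiiododiisothiocyanatoosmate(II)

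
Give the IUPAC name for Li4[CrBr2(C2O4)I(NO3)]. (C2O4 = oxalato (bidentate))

lithium dibromoiodonitratooxalatochromate(II)

The 4 lithium counter-ions carry a total charge of +4, so each complex ion is 4−.
Ligand charges: 2×bromo (-1 each), 1×iodo (-1 each), 1×nitrato (-1 each), 1×oxalato (-2 each); total -6. So Cr + (-6) = 4−, giving Cr = +2.
Ligands are named alphabetically: bromo before iodo before nitrato before oxalato.
The complex ion is anionic, so chromium takes the -ate form chromate(II).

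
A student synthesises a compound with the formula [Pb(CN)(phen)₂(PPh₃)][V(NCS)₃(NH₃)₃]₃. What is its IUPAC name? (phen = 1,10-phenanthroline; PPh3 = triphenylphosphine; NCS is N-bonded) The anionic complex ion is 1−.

Both ions are complex: the cation is named first with the plain metal name, the anion second with the -ate form; each ion's ligands are alphabetised independently.
The complex anion is given as 1−; its ligand charges sum to -3, so V = +2.
With 3 anions per cation, the cation must be 3×1 = 3+.
Cation: ligand charges sum to -1; for the ion to be 3+, Pb = +4.

cyanobis(1,10-phenanthroline)(triphenylphosphine)lead(IV) triamminetriisothiocyanatovanadate(II)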